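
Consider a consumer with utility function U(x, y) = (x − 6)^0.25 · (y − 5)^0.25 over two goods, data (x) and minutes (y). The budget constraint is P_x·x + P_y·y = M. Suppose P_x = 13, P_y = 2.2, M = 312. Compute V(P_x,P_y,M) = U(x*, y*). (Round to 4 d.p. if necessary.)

MRS = (y−5)/(x−6). Tangency with P_x/P_y gives y−5 = (P_x/P_y)·(x−6).
Substituting into the budget: x* = 6 + 0.5·(M − 6·P_x − 5·P_y)/P_x, and y* = 5 + 0.5·(…)/P_y.
Discretionary income = 312 − 6·13 − 5·2.2 = 223; x* = 6 + 0.5·223/13 = 14.5769; y* = 5 + 0.5·223/2.2 = 55.6818.
Utility at the optimum: U(14.5769, 55.6818) = 4.5661.

V = 4.5661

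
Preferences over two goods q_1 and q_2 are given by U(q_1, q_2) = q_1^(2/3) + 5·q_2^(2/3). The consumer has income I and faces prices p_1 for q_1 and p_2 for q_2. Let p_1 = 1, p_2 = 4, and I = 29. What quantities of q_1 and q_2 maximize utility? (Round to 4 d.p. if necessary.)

q_1* = 3.2908, q_2* = 6.4273

MRS = MU_q_1/MU_q_2 = (1/5)·(q_2/q_1)^(1/3). Set equal to p_1/p_2.
Solve for the ratio: q_2/q_1 = [5·p_1/p_2]^(3).
With the ratio pinned down, the budget gives q_1* = I/(p_1 + p_2·(q_2/q_1)) and q_2* = (q_2/q_1)·q_1*.
Numerically q_2/q_1 = 1.953125, so q_1* = 29/(1 + 4·1.953125) = 3.2908 and q_2* = 1.953125·3.2908 = 6.4273.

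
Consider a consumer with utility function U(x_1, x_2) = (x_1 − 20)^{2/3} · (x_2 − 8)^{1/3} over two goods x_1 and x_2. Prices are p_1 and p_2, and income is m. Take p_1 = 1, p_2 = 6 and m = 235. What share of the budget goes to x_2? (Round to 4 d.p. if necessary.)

MRS = 2·(x_2−8)/(x_1−20). Tangency with p_1/p_2 gives x_2−8 = (1/2)·(p_1/p_2)·(x_1−20).
After buying the subsistence bundle (20, 8), a share 2/3 of the remaining income goes to x_1: x_1* = 20 + 2/3·(m − 20p_1 − 8p_2)/p_1.
Discretionary income = 235 − 20·1 − 8·6 = 167; x_1* = 20 + 2/3·167/1 = 131.3333; x_2* = 8 + 1/3·167/6 = 17.2778.
Expenditure on x_2: 6·17.2778 = 103.6667; share = 0.4411.

share on x_2 = 0.4411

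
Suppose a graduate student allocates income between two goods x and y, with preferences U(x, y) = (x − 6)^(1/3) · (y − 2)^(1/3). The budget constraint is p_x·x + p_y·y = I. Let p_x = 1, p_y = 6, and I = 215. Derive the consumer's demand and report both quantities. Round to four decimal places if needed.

Let x' = x−6, y' = y−2. MRS = y'/x' = p_x/p_y.
After buying the subsistence bundle (6, 2), a share 0.5 of the remaining income goes to x: x* = 6 + 0.5·(I − 6p_x − 2p_y)/p_x.
Discretionary income = 215 − 6·1 − 2·6 = 197; x* = 6 + 0.5·197/1 = 104.5; y* = 2 + 0.5·197/6 = 18.4167.

x* = 104.5, y* = 18.4167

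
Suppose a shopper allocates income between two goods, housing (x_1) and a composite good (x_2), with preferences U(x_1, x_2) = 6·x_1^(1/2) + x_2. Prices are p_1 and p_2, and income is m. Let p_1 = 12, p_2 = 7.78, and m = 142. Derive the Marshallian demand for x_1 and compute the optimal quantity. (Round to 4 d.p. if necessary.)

MU_x_1 = 3/√x_1, MU_x_2 = 1. Tangency: 3/√x_1 = p_1/p_2.
Thus x_1* = (3·p_2/p_1)² — independent of m — with the rest of income spent on x_2.
Plugging in: x_1* = (3·7.78/12)² = 3.783.

x_1* = 3.783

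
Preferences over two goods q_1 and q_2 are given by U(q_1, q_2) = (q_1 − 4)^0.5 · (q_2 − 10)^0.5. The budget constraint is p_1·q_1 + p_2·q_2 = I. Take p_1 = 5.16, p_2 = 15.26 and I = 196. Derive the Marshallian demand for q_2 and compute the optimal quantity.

MRS = (q_2−10)/(q_1−4). Tangency with p_1/p_2 gives q_2−10 = (p_1/p_2)·(q_1−4).
Substituting into the budget: q_1* = 4 + 0.5·(I − 4·p_1 − 10·p_2)/p_1, and q_2* = 10 + 0.5·(…)/p_2.
Discretionary income = 196 − 4·5.16 − 10·15.26 = 22.76; q_2* = 10 + 0.5·22.76/15.26 = 10.7457.

q_2* = 10.7457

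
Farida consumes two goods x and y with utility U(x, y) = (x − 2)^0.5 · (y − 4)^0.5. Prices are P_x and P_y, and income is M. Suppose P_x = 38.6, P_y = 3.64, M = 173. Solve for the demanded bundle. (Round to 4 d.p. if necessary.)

x* = 3.0523, y* = 15.1593

This is Cobb-Douglas in (x−2, y−4): tangency gives 0.5·P_y·(y−4) = 0.5·P_x·(x−2).
Substituting into the budget: x* = 2 + 0.5·(M − 2·P_x − 4·P_y)/P_x, and y* = 4 + 0.5·(…)/P_y.
Discretionary income = 173 − 2·38.6 − 4·3.64 = 81.24; x* = 2 + 0.5·81.24/38.6 = 3.0523; y* = 4 + 0.5·81.24/3.64 = 15.1593.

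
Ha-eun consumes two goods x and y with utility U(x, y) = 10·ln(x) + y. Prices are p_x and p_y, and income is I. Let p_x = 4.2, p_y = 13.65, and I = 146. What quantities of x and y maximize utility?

x* = 32.5, y* = 0.696

MU_x = 10/x, MU_y = 1. Tangency: 10/x = p_x/p_y.
So x*(p_x,p_y) = 10·p_y/p_x, independent of income; and y* = (I − 10·p_y)/p_y.
At the given prices: x* = 10·13.65/4.2 = 32.5, and y* = 0.696.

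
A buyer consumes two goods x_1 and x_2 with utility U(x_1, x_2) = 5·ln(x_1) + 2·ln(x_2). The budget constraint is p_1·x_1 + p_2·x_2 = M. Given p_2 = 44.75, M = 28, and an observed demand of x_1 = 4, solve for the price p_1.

The MRS is (5/2)·x_2/x_1. Set MRS = p_1/p_2.
So 5·p_2·x_2 = 2·p_1·x_1; combined with the budget, a share 5/7 of income goes to x_1.
Demand: x_1*(p_1,p_2,M) = 5/7·M/p_1 and x_2* = 2/7·M/p_2.
Set x_1* = 4 in the demand function and solve for p_1: p_1 = 5.

p_1 = 5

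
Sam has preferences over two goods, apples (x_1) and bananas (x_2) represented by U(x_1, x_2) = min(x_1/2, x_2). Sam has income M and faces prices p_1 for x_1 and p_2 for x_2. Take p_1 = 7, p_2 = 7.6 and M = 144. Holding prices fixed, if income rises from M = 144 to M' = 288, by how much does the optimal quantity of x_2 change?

Δx_2* = 6.6667

With perfect complements, no substitution: consume in ratio x_1:x_2 = 2:1.
Budget: p_1·x_1 + p_2·(1/2)·x_1 = M, so (2·p_1 + p_2)·x_1 = 2·M.
Demand: x_1*(p_1,p_2,M) = 2·M/(2·p_1 + p_2), x_2* = M/(2·p_1 + p_2).
Here 2·7 + 7.6 = 21.6, giving x_2* = 6.6667.
At M' = 288: x_2* = 13.3333. Change: 13.3333 − 6.6667 = 6.6667.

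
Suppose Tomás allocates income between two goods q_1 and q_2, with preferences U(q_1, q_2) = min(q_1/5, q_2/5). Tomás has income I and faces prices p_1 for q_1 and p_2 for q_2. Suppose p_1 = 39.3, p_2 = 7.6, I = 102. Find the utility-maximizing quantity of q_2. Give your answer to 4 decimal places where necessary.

With perfect complements, no substitution: consume in ratio q_1:q_2 = 5:5.
Budget: p_1·q_1 + p_2·q_1 = I, so (5·p_1 + 5·p_2)·q_1 = 5·I.
Demand: q_1*(p_1,p_2,I) = 5·I/(5·p_1 + 5·p_2), q_2* = 5·I/(5·p_1 + 5·p_2).
Here 5·39.3 + 5·7.6 = 234.5, giving q_2* = 2.1748.

q_2* = 2.1748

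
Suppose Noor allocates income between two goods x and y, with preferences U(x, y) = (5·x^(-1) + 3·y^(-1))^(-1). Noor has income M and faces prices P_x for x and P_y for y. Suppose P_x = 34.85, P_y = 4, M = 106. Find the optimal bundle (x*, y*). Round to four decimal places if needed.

x* = 2.4093, y* = 5.5086

MRS = MU_x/MU_y = (5/3)·(y/x)^(2). Set equal to P_x/P_y.
Solve for the ratio: y/x = [(3/5)·P_x/P_y]^(0.5).
With the ratio pinned down, the budget gives x* = M/(P_x + P_y·(y/x)) and y* = (y/x)·x*.
Numerically y/x = 2.286373, so x* = 106/(34.85 + 4·2.286373) = 2.4093 and y* = 2.286373·2.4093 = 5.5086.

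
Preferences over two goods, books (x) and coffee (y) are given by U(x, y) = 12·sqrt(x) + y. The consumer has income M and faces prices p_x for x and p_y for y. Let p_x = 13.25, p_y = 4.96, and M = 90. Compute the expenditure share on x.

share on x = 0.7427

Thus x* = (6·p_y/p_x)² — independent of M — with the rest of income spent on y.
Plugging in: x* = (6·4.96/13.25)² = 5.0447, y* = 4.6689.
Expenditure on x: 13.25·5.0447 = 66.8421; share = 0.7427.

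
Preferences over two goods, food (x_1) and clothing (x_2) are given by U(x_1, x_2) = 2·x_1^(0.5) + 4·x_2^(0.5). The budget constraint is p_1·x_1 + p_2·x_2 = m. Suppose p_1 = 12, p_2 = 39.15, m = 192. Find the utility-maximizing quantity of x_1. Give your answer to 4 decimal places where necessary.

Numerically x_2/x_1 = 0.375802, so x_1* = 192/(12 + 39.15·0.375802) = 7.1876.

x_1* = 7.1876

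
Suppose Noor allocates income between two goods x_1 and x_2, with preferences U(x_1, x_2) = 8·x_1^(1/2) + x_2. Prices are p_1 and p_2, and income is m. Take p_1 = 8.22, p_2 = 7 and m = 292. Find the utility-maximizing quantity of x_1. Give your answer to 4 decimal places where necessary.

Set MRS = p_1/p_2: 4·x_1^(−1/2) = p_1/p_2.
Thus x_1* = (4·p_2/p_1)² — independent of m — with the rest of income spent on x_2.
Plugging in: x_1* = (4·7/8.22)² = 11.6031.

x_1* = 11.6031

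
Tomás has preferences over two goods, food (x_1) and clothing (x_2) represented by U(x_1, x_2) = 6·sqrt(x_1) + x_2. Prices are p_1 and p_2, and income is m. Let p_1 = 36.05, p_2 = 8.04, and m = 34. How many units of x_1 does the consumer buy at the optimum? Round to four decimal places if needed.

Utility is quasi-linear in x_2; the FOC for x_1 is 3/√x_1 = p_1/p_2.
Thus x_1* = (3·p_2/p_1)² — independent of m — with the rest of income spent on x_2.
Plugging in: x_1* = (3·8.04/36.05)² = 0.4477.

x_1* = 0.4477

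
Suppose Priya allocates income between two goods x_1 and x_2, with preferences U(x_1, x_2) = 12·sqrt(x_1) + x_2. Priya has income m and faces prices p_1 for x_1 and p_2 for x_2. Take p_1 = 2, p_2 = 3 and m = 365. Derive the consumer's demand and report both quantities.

Utility is quasi-linear in x_2; the FOC for x_1 is 6/√x_1 = p_1/p_2.
Thus x_1* = (6·p_2/p_1)² — independent of m — with the rest of income spent on x_2.
Plugging in: x_1* = (6·3/2)² = 81, x_2* = 67.6667.

x_1* = 81, x_2* = 67.6667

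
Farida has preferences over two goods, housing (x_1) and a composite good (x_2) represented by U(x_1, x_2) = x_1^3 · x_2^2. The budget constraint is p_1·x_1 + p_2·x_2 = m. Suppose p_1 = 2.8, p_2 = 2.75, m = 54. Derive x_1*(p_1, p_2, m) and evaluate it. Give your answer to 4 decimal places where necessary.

At p_1=2.8, p_2=2.75, m=54: x_1* = 0.6·54/2.8 = 11.5714.

x_1* = 11.5714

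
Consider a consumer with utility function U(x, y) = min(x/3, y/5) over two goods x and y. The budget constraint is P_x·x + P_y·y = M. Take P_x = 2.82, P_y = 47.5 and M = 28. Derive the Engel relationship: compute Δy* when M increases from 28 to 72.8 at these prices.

Leontief preferences: the optimum is at the kink where x/3 = y/5, i.e. y = (5/3)·x.
Budget: P_x·x + P_y·(5/3)·x = M, so (3·P_x + 5·P_y)·x = 3·M.
Demand: x*(P_x,P_y,M) = 3·M/(3·P_x + 5·P_y), y* = 5·M/(3·P_x + 5·P_y).
Here 3·2.82 + 5·47.5 = 245.96, giving y* = 0.5692.
At M' = 72.8: y* = 1.4799. Change: 1.4799 − 0.5692 = 0.9107.

Δy* = 0.9107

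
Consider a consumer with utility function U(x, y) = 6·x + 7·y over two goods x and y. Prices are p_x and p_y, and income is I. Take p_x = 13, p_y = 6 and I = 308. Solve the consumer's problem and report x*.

Linear utility — the consumer picks whichever good has higher MU/price: 6/13 = 0.4615 vs 7/6 = 1.1667.
y gives more utility per dollar, so spend all income on y: y* = I/p_y, x* = 0.
Numerically: x* = 0, y* = 51.3333.

x* = 0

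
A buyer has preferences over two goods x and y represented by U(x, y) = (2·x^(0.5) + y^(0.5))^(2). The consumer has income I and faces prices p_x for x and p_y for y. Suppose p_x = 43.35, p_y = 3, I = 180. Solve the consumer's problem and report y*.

y* = 46.9919

Substitute y = (y/x)·x into the budget: x* = I/(p_x + p_y·(y/x)).
Numerically y/x = 52.200625, so x* = 180/(43.35 + 3·52.200625) = 0.9002 and y* = 52.200625·0.9002 = 46.9919.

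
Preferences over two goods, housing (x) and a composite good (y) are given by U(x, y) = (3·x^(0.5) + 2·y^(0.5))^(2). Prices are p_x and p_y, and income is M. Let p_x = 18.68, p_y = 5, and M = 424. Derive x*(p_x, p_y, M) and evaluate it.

MRS = MU_x/MU_y = (3/2)·(y/x)^(0.5). Set equal to p_x/p_y.
Solve for the ratio: y/x = [(2/3)·p_x/p_y]^(2).
With the ratio pinned down, the budget gives x* = M/(p_x + p_y·(y/x)) and y* = (y/x)·x*.
Numerically y/x = 6.20342, so x* = 424/(18.68 + 5·6.20342) = 8.5317.

x* = 8.5317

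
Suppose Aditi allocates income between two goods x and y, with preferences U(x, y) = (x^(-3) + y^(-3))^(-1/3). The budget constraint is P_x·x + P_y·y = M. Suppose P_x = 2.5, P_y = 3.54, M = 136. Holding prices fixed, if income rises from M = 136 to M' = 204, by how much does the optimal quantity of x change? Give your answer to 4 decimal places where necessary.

From the CES first-order condition, (y/x)^(4) = P_x/P_y.
Solve for the ratio: y/x = [P_x/P_y]^(0.25).
With the ratio pinned down, the budget gives x* = M/(P_x + P_y·(y/x)) and y* = (y/x)·x*.
Numerically y/x = 0.916715, so x* = 136/(2.5 + 3.54·0.916715) = 23.6721.
At M' = 204: x* = 35.5081. Change: 35.5081 − 23.6721 = 11.836.

Δx* = 11.836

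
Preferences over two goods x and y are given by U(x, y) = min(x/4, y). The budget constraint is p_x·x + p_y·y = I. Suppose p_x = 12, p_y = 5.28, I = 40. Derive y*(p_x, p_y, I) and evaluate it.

y* = 0.7508

Leontief preferences: the optimum is at the kink where x/4 = y/1, i.e. y = (1/4)·x.
Budget: p_x·x + p_y·(1/4)·x = I, so (4·p_x + p_y)·x = 4·I.
Demand: x*(p_x,p_y,I) = 4·I/(4·p_x + p_y), y* = I/(4·p_x + p_y).
Here 4·12 + 5.28 = 53.28, giving y* = 0.7508.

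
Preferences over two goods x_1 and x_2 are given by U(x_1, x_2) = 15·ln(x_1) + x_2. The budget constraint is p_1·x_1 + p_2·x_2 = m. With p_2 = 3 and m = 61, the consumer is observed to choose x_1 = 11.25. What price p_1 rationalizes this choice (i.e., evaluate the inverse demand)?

p_1 = 4

MU_x_1 = 15/x_1, MU_x_2 = 1. Tangency: 15/x_1 = p_1/p_2.
So x_1*(p_1,p_2) = 15·p_2/p_1, independent of income; and x_2* = (m − 15·p_2)/p_2.
Set x_1* = 11.25 in the demand function and solve for p_1: p_1 = 4.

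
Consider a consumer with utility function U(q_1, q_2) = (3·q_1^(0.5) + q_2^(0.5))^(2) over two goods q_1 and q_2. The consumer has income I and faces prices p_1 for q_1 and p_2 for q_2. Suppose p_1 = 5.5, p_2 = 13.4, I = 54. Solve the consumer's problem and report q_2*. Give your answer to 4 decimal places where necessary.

q_2* = 0.1758

MRS = MU_q_1/MU_q_2 = 3·(q_2/q_1)^(0.5). Set equal to p_1/p_2.
Hence q_2/q_1 = ((1/3)·p_1/p_2)^(1/(0.5)), i.e. raised to the 2 power.
With the ratio pinned down, the budget gives q_1* = I/(p_1 + p_2·(q_2/q_1)) and q_2* = (q_2/q_1)·q_1*.
Numerically q_2/q_1 = 0.018719, so q_1* = 54/(5.5 + 13.4·0.018719) = 9.39 and q_2* = 0.018719·9.39 = 0.1758.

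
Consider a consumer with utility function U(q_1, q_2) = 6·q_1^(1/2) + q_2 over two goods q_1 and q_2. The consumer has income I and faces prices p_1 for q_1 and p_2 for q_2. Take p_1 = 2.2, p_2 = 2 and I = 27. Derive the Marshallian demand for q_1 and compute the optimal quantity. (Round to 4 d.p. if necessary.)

Set MRS = p_1/p_2: 3·q_1^(−1/2) = p_1/p_2.
Solve: √q_1 = 3·p_2/p_1, so q_1*(p_1,p_2) = (3·p_2/p_1)², and q_2* = (I − p_1·q_1*)/p_2.
Plugging in: q_1* = (3·2/2.2)² = 7.438.

q_1* = 7.438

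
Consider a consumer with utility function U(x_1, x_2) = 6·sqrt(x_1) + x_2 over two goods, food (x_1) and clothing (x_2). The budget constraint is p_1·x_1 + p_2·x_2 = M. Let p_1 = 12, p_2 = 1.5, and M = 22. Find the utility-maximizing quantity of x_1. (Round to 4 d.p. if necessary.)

MU_x_1 = 3/√x_1, MU_x_2 = 1. Tangency: 3/√x_1 = p_1/p_2.
Thus x_1* = (3·p_2/p_1)² — independent of M — with the rest of income spent on x_2.
Plugging in: x_1* = (3·1.5/12)² = 0.1406.

x_1* = 0.1406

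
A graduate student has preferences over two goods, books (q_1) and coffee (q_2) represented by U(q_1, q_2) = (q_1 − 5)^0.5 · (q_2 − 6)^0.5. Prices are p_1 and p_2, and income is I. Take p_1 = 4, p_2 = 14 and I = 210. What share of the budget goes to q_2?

share on q_2 = 0.6524

Let q_1' = q_1−5, q_2' = q_2−6. MRS = q_2'/q_1' = p_1/p_2.
After buying the subsistence bundle (5, 6), a share 0.5 of the remaining income goes to q_1: q_1* = 5 + 0.5·(I − 5p_1 − 6p_2)/p_1.
Discretionary income = 210 − 5·4 − 6·14 = 106; q_1* = 5 + 0.5·106/4 = 18.25; q_2* = 6 + 0.5·106/14 = 9.7857.
Expenditure on q_2: 14·9.7857 = 137; share = 0.6524.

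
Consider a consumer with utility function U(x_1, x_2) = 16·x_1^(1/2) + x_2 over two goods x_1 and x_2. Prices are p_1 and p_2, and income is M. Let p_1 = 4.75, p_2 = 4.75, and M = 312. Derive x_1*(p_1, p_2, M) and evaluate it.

x_1* = 64

Set MRS = p_1/p_2: 8·x_1^(−1/2) = p_1/p_2.
Thus x_1* = (8·p_2/p_1)² — independent of M — with the rest of income spent on x_2.
Plugging in: x_1* = (8·4.75/4.75)² = 64.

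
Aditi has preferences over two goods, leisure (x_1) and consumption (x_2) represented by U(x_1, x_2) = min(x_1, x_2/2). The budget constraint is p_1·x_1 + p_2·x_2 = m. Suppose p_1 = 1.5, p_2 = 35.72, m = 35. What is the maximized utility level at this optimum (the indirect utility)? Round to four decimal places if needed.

V = 0.4798

Here 1.5 + 2·35.72 = 72.94, giving x_1* = 0.4798 and x_2* = 0.9597.
Utility at the optimum: U(0.4798, 0.9597) = 0.4798.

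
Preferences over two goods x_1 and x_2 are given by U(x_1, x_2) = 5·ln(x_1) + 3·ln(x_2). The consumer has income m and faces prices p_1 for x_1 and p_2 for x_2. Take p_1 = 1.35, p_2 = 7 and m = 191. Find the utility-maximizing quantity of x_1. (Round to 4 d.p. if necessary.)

The MRS is (5/3)·x_2/x_1. Set MRS = p_1/p_2.
Rearranging, p_2·x_2 = (3/5)·p_1·x_1. Substituting into the budget gives p_1·x_1·(1 + (3/5)) = m.
Demand: x_1*(p_1,p_2,m) = 0.625·m/p_1 and x_2* = 0.375·m/p_2.
At p_1=1.35, p_2=7, m=191: x_1* = 0.625·191/1.35 = 88.4259.

x_1* = 88.4259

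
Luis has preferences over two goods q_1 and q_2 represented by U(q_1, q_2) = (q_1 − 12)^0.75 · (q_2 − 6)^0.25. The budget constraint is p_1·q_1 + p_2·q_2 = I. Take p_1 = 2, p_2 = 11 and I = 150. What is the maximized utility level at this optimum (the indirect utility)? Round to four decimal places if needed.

Let q_1' = q_1−12, q_2' = q_2−6. MRS = 3·q_2'/q_1' = p_1/p_2.
After buying the subsistence bundle (12, 6), a share 0.75 of the remaining income goes to q_1: q_1* = 12 + 0.75·(I − 12p_1 − 6p_2)/p_1.
Discretionary income = 150 − 12·2 − 6·11 = 60; q_1* = 12 + 0.75·60/2 = 34.5; q_2* = 6 + 0.25·60/11 = 7.3636.
Utility at the optimum: U(34.5, 7.3636) = 11.1638.

V = 11.1638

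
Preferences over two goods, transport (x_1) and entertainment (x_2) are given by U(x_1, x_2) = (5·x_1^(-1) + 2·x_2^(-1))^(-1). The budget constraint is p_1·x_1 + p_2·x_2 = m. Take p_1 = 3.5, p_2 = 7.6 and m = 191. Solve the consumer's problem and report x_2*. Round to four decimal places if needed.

MRS = MU_x_1/MU_x_2 = (5/2)·(x_2/x_1)^(2). Set equal to p_1/p_2.
Solve for the ratio: x_2/x_1 = [(2/5)·p_1/p_2]^(0.5).
Substitute x_2 = (x_2/x_1)·x_1 into the budget: x_1* = m/(p_1 + p_2·(x_2/x_1)).
Numerically x_2/x_1 = 0.429198, so x_1* = 191/(3.5 + 7.6·0.429198) = 28.2465 and x_2* = 0.429198·28.2465 = 12.1233.

x_2* = 12.1233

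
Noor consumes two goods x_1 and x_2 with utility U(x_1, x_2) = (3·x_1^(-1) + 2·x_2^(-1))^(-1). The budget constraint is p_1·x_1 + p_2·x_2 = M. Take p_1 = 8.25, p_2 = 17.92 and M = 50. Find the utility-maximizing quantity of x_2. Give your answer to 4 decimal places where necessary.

x_2* = 1.5239

Substitute x_2 = (x_2/x_1)·x_1 into the budget: x_1* = M/(p_1 + p_2·(x_2/x_1)).
Numerically x_2/x_1 = 0.554003, so x_1* = 50/(8.25 + 17.92·0.554003) = 2.7506 and x_2* = 0.554003·2.7506 = 1.5239.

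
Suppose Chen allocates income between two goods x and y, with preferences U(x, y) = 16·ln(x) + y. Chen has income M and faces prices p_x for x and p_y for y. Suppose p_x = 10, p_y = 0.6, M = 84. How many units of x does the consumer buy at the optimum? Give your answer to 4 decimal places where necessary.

x* = 0.96

MU_x = 16/x, MU_y = 1. Tangency: 16/x = p_x/p_y.
So x*(p_x,p_y) = 16·p_y/p_x, independent of income; and y* = (M − 16·p_y)/p_y.
At the given prices: x* = 16·0.6/10 = 0.96.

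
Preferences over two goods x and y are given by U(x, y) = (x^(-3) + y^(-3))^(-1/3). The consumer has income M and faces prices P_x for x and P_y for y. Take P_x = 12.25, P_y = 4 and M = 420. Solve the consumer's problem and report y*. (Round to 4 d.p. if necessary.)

MU_x ∝ x^(-4), MU_y ∝ y^(-4), so MRS = (y/x)^(4) = P_x/P_y.
Solve for the ratio: y/x = [P_x/P_y]^(0.25).
With the ratio pinned down, the budget gives x* = M/(P_x + P_y·(y/x)) and y* = (y/x)·x*.
Numerically y/x = 1.322876, so x* = 420/(12.25 + 4·1.322876) = 23.9432 and y* = 1.322876·23.9432 = 31.6739.

y* = 31.6739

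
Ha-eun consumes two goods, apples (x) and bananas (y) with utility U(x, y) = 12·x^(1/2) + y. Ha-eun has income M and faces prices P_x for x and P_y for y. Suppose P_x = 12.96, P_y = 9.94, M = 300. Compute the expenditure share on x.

Set MRS = P_x/P_y: 6·x^(−1/2) = P_x/P_y.
Thus x* = (6·P_y/P_x)² — independent of M — with the rest of income spent on y.
Plugging in: x* = (6·9.94/12.96)² = 21.177, y* = 2.57.
Expenditure on x: 12.96·21.177 = 274.4544; share = 0.9148.

share on x = 0.9148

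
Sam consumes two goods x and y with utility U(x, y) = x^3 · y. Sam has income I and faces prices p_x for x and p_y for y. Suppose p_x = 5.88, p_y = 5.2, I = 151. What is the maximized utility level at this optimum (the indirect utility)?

Demand: x*(p_x,p_y,I) = 0.75·I/p_x and y* = 0.25·I/p_y.
At p_x=5.88, p_y=5.2, I=151: x* = 0.75·151/5.88 = 19.2602, y* = 7.2596.
Utility at the optimum: U(19.2602, 7.2596) = 51867.6135.

V = 51867.6135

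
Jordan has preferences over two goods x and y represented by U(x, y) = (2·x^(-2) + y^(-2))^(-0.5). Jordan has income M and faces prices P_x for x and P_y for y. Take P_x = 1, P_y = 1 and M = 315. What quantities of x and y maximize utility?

MRS = MU_x/MU_y = 2·(y/x)^(3). Set equal to P_x/P_y.
Hence y/x = ((1/2)·P_x/P_y)^(1/(3)), i.e. raised to the 1/3 power.
With the ratio pinned down, the budget gives x* = M/(P_x + P_y·(y/x)) and y* = (y/x)·x*.
Numerically y/x = 0.793701, so x* = 315/(1 + 1·0.793701) = 175.6146 and y* = 0.793701·175.6146 = 139.3854.

x* = 175.6146, y* = 139.3854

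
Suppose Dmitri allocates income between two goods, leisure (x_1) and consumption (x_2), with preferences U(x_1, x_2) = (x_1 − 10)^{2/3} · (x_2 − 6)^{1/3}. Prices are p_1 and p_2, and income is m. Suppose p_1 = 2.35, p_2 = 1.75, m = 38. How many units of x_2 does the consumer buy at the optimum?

MRS = 2·(x_2−6)/(x_1−10). Tangency with p_1/p_2 gives x_2−6 = (1/2)·(p_1/p_2)·(x_1−10).
After buying the subsistence bundle (10, 6), a share 2/3 of the remaining income goes to x_1: x_1* = 10 + 2/3·(m − 10p_1 − 6p_2)/p_1.
Discretionary income = 38 − 10·2.35 − 6·1.75 = 4; x_2* = 6 + 1/3·4/1.75 = 6.7619.

x_2* = 6.7619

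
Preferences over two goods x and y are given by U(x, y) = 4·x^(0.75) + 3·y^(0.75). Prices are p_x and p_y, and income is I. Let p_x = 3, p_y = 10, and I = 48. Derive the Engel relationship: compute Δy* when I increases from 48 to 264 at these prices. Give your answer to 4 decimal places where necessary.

Δy* = 0.183

MRS = MU_x/MU_y = (4/3)·(y/x)^(0.25). Set equal to p_x/p_y.
Solve for the ratio: y/x = [(3/4)·p_x/p_y]^(4).
With the ratio pinned down, the budget gives x* = I/(p_x + p_y·(y/x)) and y* = (y/x)·x*.
Numerically y/x = 0.002563, so x* = 48/(3 + 10·0.002563) = 15.8645 and y* = 0.002563·15.8645 = 0.0407.
At I' = 264: y* = 0.2236. Change: 0.2236 − 0.0407 = 0.183.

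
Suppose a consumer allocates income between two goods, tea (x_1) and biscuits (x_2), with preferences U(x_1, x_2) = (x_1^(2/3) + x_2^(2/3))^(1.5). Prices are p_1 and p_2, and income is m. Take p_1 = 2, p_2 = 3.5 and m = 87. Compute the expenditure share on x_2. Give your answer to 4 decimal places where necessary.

share on x_2 = 0.2462

With the ratio pinned down, the budget gives x_1* = m/(p_1 + p_2·(x_2/x_1)) and x_2* = (x_2/x_1)·x_1*.
Numerically x_2/x_1 = 0.186589, so x_1* = 87/(2 + 3.5·0.186589) = 32.7923 and x_2* = 0.186589·32.7923 = 6.1187.
Expenditure on x_2: 3.5·6.1187 = 21.4154; share = 0.2462.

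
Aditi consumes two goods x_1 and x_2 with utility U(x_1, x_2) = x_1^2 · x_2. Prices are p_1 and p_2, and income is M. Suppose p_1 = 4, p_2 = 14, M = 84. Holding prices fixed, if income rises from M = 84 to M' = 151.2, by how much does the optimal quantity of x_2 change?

The MRS is 2·x_2/x_1. Set MRS = p_1/p_2.
Rearranging, p_2·x_2 = (1/2)·p_1·x_1. Substituting into the budget gives p_1·x_1·(1 + (1/2)) = M.
Demand: x_1*(p_1,p_2,M) = 2/3·M/p_1 and x_2* = 1/3·M/p_2.
At p_1=4, p_2=14, M=84: x_2* = 1/3·84/14 = 2.
At M' = 151.2: x_2* = 3.6. Change: 3.6 − 2 = 1.6.

Δx_2* = 1.6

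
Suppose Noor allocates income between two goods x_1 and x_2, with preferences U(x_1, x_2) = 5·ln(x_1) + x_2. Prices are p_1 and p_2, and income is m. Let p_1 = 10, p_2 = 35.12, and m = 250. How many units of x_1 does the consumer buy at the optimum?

x_1* = 17.56

Set MRS = p_1/p_2: (5/x_1)/1 = p_1/p_2.
So x_1*(p_1,p_2) = 5·p_2/p_1, independent of income; and x_2* = (m − 5·p_2)/p_2.
At the given prices: x_1* = 5·35.12/10 = 17.56.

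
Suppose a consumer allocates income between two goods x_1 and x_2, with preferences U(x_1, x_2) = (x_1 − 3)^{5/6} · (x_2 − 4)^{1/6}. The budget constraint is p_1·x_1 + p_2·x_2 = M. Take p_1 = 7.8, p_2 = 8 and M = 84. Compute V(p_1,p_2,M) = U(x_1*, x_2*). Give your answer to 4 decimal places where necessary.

Let x_1' = x_1−3, x_2' = x_2−4. MRS = 5·x_2'/x_1' = p_1/p_2.
Substituting into the budget: x_1* = 3 + 5/6·(M − 3·p_1 − 4·p_2)/p_1, and x_2* = 4 + 1/6·(…)/p_2.
Discretionary income = 84 − 3·7.8 − 4·8 = 28.6; x_1* = 3 + 5/6·28.6/7.8 = 6.0556; x_2* = 4 + 1/6·28.6/8 = 4.5958.
Utility at the optimum: U(6.0556, 4.5958) = 2.3268.

V = 2.3268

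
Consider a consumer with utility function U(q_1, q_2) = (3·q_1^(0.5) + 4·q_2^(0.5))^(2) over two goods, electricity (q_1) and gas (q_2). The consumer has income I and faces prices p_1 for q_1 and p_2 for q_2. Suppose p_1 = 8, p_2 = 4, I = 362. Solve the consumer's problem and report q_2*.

From the CES first-order condition, (3/4)·(q_2/q_1)^(0.5) = p_1/p_2.
Solve for the ratio: q_2/q_1 = [(4/3)·p_1/p_2]^(2).
Substitute q_2 = (q_2/q_1)·q_1 into the budget: q_1* = I/(p_1 + p_2·(q_2/q_1)).
Numerically q_2/q_1 = 7.111111, so q_1* = 362/(8 + 4·7.111111) = 9.9329 and q_2* = 7.111111·9.9329 = 70.6341.

q_2* = 70.6341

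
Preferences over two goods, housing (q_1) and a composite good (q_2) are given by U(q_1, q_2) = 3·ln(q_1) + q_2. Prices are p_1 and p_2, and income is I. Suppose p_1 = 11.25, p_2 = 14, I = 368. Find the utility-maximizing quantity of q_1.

Set MRS = p_1/p_2: (3/q_1)/1 = p_1/p_2.
So q_1*(p_1,p_2) = 3·p_2/p_1, independent of income; and q_2* = (I − 3·p_2)/p_2.
At the given prices: q_1* = 3·14/11.25 = 3.7333.

q_1* = 3.7333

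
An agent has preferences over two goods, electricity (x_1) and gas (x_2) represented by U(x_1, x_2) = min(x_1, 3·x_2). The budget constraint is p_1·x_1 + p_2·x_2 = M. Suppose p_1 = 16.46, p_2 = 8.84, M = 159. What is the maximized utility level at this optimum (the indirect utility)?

V = 8.1931

With perfect complements, no substitution: consume in ratio x_1:x_2 = 3:1.
Budget: p_1·x_1 + p_2·(1/3)·x_1 = M, so (3·p_1 + p_2)·x_1 = 3·M.
Demand: x_1*(p_1,p_2,M) = 3·M/(3·p_1 + p_2), x_2* = M/(3·p_1 + p_2).
Here 3·16.46 + 8.84 = 58.22, giving x_1* = 8.1931 and x_2* = 2.731.
Utility at the optimum: U(8.1931, 2.731) = 8.1931.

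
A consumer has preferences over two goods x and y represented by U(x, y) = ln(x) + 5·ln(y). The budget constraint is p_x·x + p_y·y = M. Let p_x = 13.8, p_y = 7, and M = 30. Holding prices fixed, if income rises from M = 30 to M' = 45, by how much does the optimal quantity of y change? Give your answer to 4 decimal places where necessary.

Δy* = 1.7857

The MRS is (1/5)·y/x. Set MRS = p_x/p_y.
Rearranging, p_y·y = 5·p_x·x. Substituting into the budget gives p_x·x·(1 + 5) = M.
Demand: x*(p_x,p_y,M) = 1/6·M/p_x and y* = 5/6·M/p_y.
At p_x=13.8, p_y=7, M=30: y* = 5/6·30/7 = 3.5714.
At M' = 45: y* = 5.3571. Change: 5.3571 − 3.5714 = 1.7857.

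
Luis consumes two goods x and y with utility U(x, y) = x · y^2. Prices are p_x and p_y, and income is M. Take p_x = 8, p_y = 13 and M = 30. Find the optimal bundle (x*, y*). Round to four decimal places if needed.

x* = 1.25, y* = 1.5385

MU_x/MU_y = (y)/(2·x); tangency sets this equal to p_x/p_y.
So p_y·y = 2·p_x·x; combined with the budget, a share 1/3 of income goes to x.
Demand: x*(p_x,p_y,M) = 1/3·M/p_x and y* = 2/3·M/p_y.
At p_x=8, p_y=13, M=30: x* = 1/3·30/8 = 1.25, y* = 1.5385.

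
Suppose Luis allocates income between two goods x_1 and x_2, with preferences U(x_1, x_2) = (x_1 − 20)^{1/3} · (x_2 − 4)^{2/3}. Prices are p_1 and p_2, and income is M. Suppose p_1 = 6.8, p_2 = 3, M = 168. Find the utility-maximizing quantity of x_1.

Let x_1' = x_1−20, x_2' = x_2−4. MRS = (1/2)·x_2'/x_1' = p_1/p_2.
After buying the subsistence bundle (20, 4), a share 1/3 of the remaining income goes to x_1: x_1* = 20 + 1/3·(M − 20p_1 − 4p_2)/p_1.
Discretionary income = 168 − 20·6.8 − 4·3 = 20; x_1* = 20 + 1/3·20/6.8 = 20.9804.

x_1* = 20.9804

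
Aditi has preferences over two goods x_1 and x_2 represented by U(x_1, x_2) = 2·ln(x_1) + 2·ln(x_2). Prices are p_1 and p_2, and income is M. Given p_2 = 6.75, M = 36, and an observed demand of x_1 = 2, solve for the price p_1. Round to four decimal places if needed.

p_1 = 9

MU_x_1/MU_x_2 = (2·x_2)/(2·x_1); tangency sets this equal to p_1/p_2.
Rearranging, p_2·x_2 = p_1·x_1. Substituting into the budget gives p_1·x_1·(1 + 1) = M.
Demand: x_1*(p_1,p_2,M) = 0.5·M/p_1 and x_2* = 0.5·M/p_2.
Set x_1* = 2 in the demand function and solve for p_1: p_1 = 9.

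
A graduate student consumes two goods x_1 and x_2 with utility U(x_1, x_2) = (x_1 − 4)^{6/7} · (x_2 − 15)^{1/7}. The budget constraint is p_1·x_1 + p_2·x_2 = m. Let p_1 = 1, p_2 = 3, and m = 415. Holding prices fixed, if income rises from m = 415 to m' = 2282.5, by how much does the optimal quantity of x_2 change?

After buying the subsistence bundle (4, 15), a share 6/7 of the remaining income goes to x_1: x_1* = 4 + 6/7·(m − 4p_1 − 15p_2)/p_1.
Discretionary income = 415 − 4·1 − 15·3 = 366; x_2* = 15 + 1/7·366/3 = 32.4286.
At m' = 2282.5: x_2* = 121.3571. Change: 121.3571 − 32.4286 = 88.9286.

Δx_2* = 88.9286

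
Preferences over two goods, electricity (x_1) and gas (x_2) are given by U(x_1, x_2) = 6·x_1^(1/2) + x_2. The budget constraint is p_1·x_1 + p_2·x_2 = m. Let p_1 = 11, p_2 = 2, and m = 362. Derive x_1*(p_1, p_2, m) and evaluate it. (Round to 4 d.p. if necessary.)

x_1* = 0.2975

Utility is quasi-linear in x_2; the FOC for x_1 is 3/√x_1 = p_1/p_2.
Solve: √x_1 = 3·p_2/p_1, so x_1*(p_1,p_2) = (3·p_2/p_1)², and x_2* = (m − p_1·x_1*)/p_2.
Plugging in: x_1* = (3·2/11)² = 0.2975.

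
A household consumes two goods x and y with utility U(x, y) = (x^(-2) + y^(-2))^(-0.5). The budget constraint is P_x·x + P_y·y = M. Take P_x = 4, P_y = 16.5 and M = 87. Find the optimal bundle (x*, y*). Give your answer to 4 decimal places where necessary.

x* = 6.0889, y* = 3.7966

MU_x ∝ x^(-3), MU_y ∝ y^(-3), so MRS = (y/x)^(3) = P_x/P_y.
Solve for the ratio: y/x = [P_x/P_y]^(1/3).
With the ratio pinned down, the budget gives x* = M/(P_x + P_y·(y/x)) and y* = (y/x)·x*.
Numerically y/x = 0.623532, so x* = 87/(4 + 16.5·0.623532) = 6.0889 and y* = 0.623532·6.0889 = 3.7966.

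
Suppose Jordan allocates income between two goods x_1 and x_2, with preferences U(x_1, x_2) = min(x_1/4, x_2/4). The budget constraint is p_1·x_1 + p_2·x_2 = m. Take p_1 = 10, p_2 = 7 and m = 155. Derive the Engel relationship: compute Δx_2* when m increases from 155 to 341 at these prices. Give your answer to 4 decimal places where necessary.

With perfect complements, no substitution: consume in ratio x_1:x_2 = 4:4.
Budget: p_1·x_1 + p_2·x_1 = m, so (4·p_1 + 4·p_2)·x_1 = 4·m.
Demand: x_1*(p_1,p_2,m) = 4·m/(4·p_1 + 4·p_2), x_2* = 4·m/(4·p_1 + 4·p_2).
Here 4·10 + 4·7 = 68, giving x_2* = 9.1176.
At m' = 341: x_2* = 20.0588. Change: 20.0588 − 9.1176 = 10.9412.

Δx_2* = 10.9412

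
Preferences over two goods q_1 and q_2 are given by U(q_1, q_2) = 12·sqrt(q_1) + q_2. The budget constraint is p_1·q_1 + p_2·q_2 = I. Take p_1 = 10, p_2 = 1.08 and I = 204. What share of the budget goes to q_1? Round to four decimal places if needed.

Thus q_1* = (6·p_2/p_1)² — independent of I — with the rest of income spent on q_2.
Plugging in: q_1* = (6·1.08/10)² = 0.4199, q_2* = 185.0009.
Expenditure on q_1: 10·0.4199 = 4.199; share = 0.0206.

share on q_1 = 0.0206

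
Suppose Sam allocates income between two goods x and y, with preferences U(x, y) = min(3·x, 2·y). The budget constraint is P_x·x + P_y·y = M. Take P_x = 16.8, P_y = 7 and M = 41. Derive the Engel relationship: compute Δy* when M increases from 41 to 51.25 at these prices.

Δy* = 0.5632

Leontief preferences: the optimum is at the kink where x/2 = y/3, i.e. y = (3/2)·x.
Budget: P_x·x + P_y·(3/2)·x = M, so (2·P_x + 3·P_y)·x = 2·M.
Demand: x*(P_x,P_y,M) = 2·M/(2·P_x + 3·P_y), y* = 3·M/(2·P_x + 3·P_y).
Here 2·16.8 + 3·7 = 54.6, giving y* = 2.2527.
At M' = 51.25: y* = 2.8159. Change: 2.8159 − 2.2527 = 0.5632.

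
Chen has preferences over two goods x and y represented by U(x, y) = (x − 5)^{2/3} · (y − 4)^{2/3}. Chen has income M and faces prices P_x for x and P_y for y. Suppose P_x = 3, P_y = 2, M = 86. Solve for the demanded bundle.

Let x' = x−5, y' = y−4. MRS = y'/x' = P_x/P_y.
Substituting into the budget: x* = 5 + 0.5·(M − 5·P_x − 4·P_y)/P_x, and y* = 4 + 0.5·(…)/P_y.
Discretionary income = 86 − 5·3 − 4·2 = 63; x* = 5 + 0.5·63/3 = 15.5; y* = 4 + 0.5·63/2 = 19.75.

x* = 15.5, y* = 19.75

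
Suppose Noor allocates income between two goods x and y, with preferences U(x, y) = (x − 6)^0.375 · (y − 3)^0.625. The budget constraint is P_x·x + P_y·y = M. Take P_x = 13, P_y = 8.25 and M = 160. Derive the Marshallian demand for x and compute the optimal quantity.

MRS = (3/5)·(y−3)/(x−6). Tangency with P_x/P_y gives y−3 = (5/3)·(P_x/P_y)·(x−6).
After buying the subsistence bundle (6, 3), a share 0.375 of the remaining income goes to x: x* = 6 + 0.375·(M − 6P_x − 3P_y)/P_x.
Discretionary income = 160 − 6·13 − 3·8.25 = 57.25; x* = 6 + 0.375·57.25/13 = 7.6514.

x* = 7.6514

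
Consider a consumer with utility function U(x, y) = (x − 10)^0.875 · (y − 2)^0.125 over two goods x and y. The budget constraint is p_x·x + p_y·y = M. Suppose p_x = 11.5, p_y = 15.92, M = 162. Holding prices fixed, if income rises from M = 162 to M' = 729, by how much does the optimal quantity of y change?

MRS = 7·(y−2)/(x−10). Tangency with p_x/p_y gives y−2 = (1/7)·(p_x/p_y)·(x−10).
Substituting into the budget: x* = 10 + 0.875·(M − 10·p_x − 2·p_y)/p_x, and y* = 2 + 0.125·(…)/p_y.
Discretionary income = 162 − 10·11.5 − 2·15.92 = 15.16; y* = 2 + 0.125·15.16/15.92 = 2.119.
At M' = 729: y* = 6.571. Change: 6.571 − 2.119 = 4.4519.

Δy* = 4.4519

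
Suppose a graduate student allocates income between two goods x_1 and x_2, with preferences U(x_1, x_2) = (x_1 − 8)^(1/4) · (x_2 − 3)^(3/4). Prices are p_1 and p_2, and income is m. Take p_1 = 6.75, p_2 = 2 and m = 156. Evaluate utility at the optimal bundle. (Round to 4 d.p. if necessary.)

V = 20.1815

MRS = (1/3)·(x_2−3)/(x_1−8). Tangency with p_1/p_2 gives x_2−3 = 3·(p_1/p_2)·(x_1−8).
After buying the subsistence bundle (8, 3), a share 0.25 of the remaining income goes to x_1: x_1* = 8 + 0.25·(m − 8p_1 − 3p_2)/p_1.
Discretionary income = 156 − 8·6.75 − 3·2 = 96; x_1* = 8 + 0.25·96/6.75 = 11.5556; x_2* = 3 + 0.75·96/2 = 39.
Utility at the optimum: U(11.5556, 39) = 20.1815.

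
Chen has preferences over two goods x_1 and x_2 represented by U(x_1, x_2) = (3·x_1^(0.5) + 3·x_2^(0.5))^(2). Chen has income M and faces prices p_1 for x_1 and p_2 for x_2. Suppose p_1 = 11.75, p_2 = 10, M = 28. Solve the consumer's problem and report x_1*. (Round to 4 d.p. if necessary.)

x_1* = 1.0956

MU_x_1 ∝ 3·x_1^(-0.5), MU_x_2 ∝ 3·x_2^(-0.5), so MRS = (x_2/x_1)^(0.5) = p_1/p_2.
Hence x_2/x_1 = (p_1/p_2)^(1/(0.5)), i.e. raised to the 2 power.
Substitute x_2 = (x_2/x_1)·x_1 into the budget: x_1* = M/(p_1 + p_2·(x_2/x_1)).
Numerically x_2/x_1 = 1.380625, so x_1* = 28/(11.75 + 10·1.380625) = 1.0956.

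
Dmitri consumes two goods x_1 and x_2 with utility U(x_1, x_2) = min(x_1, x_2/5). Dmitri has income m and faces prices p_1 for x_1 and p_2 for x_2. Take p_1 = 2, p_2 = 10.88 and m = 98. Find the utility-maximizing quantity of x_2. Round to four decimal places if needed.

With perfect complements, no substitution: consume in ratio x_1:x_2 = 1:5.
Budget: p_1·x_1 + p_2·5·x_1 = m, so (p_1 + 5·p_2)·x_1 = m.
Demand: x_1*(p_1,p_2,m) = m/(p_1 + 5·p_2), x_2* = 5·m/(p_1 + 5·p_2).
Here 2 + 5·10.88 = 56.4, giving x_2* = 8.6879.

x_2* = 8.6879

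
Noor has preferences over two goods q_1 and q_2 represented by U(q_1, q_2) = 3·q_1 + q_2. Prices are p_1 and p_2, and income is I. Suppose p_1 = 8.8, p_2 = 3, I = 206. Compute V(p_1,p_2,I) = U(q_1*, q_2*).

Numerically: q_1* = 23.4091, q_2* = 0.
Utility at the optimum: U(23.4091, 0) = 70.2273.

V = 70.2273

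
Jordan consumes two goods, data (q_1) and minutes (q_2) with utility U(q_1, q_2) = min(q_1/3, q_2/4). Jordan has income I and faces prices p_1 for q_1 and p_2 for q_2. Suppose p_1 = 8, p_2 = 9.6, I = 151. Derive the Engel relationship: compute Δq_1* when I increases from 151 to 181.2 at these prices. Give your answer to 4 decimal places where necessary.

With perfect complements, no substitution: consume in ratio q_1:q_2 = 3:4.
Budget: p_1·q_1 + p_2·(4/3)·q_1 = I, so (3·p_1 + 4·p_2)·q_1 = 3·I.
Demand: q_1*(p_1,p_2,I) = 3·I/(3·p_1 + 4·p_2), q_2* = 4·I/(3·p_1 + 4·p_2).
Here 3·8 + 4·9.6 = 62.4, giving q_1* = 7.2596.
At I' = 181.2: q_1* = 8.7115. Change: 8.7115 − 7.2596 = 1.4519.

Δq_1* = 1.4519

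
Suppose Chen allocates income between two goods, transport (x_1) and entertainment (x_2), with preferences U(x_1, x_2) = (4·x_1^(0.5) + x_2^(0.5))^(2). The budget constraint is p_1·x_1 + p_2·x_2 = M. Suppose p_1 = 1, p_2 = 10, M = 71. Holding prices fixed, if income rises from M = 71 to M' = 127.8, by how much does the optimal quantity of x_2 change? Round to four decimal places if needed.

MU_x_1 ∝ 4·x_1^(-0.5), MU_x_2 ∝ x_2^(-0.5), so MRS = 4·(x_2/x_1)^(0.5) = p_1/p_2.
Solve for the ratio: x_2/x_1 = [(1/4)·p_1/p_2]^(2).
With the ratio pinned down, the budget gives x_1* = M/(p_1 + p_2·(x_2/x_1)) and x_2* = (x_2/x_1)·x_1*.
Numerically x_2/x_1 = 0.000625, so x_1* = 71/(1 + 10·0.000625) = 70.559 and x_2* = 0.000625·70.559 = 0.0441.
At M' = 127.8: x_2* = 0.0794. Change: 0.0794 − 0.0441 = 0.0353.

Δx_2* = 0.0353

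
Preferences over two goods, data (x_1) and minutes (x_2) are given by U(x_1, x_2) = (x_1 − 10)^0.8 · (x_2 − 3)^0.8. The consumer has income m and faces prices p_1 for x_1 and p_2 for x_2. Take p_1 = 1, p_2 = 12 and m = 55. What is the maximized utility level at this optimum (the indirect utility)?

V = 1.5198

Let x_1' = x_1−10, x_2' = x_2−3. MRS = x_2'/x_1' = p_1/p_2.
After buying the subsistence bundle (10, 3), a share 0.5 of the remaining income goes to x_1: x_1* = 10 + 0.5·(m − 10p_1 − 3p_2)/p_1.
Discretionary income = 55 − 10·1 − 3·12 = 9; x_1* = 10 + 0.5·9/1 = 14.5; x_2* = 3 + 0.5·9/12 = 3.375.
Utility at the optimum: U(14.5, 3.375) = 1.5198.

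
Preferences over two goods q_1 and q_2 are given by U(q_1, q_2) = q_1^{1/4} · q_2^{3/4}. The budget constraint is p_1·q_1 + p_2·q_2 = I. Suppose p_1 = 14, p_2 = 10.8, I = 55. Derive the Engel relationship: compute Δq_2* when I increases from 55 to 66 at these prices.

Δq_2* = 0.7639

The MRS is (1/3)·q_2/q_1. Set MRS = p_1/p_2.
Rearranging, p_2·q_2 = 3·p_1·q_1. Substituting into the budget gives p_1·q_1·(1 + 3) = I.
Demand: q_1*(p_1,p_2,I) = 0.25·I/p_1 and q_2* = 0.75·I/p_2.
At p_1=14, p_2=10.8, I=55: q_2* = 0.75·55/10.8 = 3.8194.
At I' = 66: q_2* = 4.5833. Change: 4.5833 − 3.8194 = 0.7639.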